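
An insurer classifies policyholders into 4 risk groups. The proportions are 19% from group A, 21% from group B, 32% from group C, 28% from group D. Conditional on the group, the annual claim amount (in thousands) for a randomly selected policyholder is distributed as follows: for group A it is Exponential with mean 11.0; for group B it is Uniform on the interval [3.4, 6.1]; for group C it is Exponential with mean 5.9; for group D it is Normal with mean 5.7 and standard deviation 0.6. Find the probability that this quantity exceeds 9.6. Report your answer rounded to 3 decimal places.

0.142

Conditional on each group, P(X > 9.6): A: 0.417811; B: 0; C: 0.196495; D: 4.016e-11.
By total probability, P(X > 9.6) = 0.19·0.417811 + 0.21·0 + 0.32·0.196495 + 0.28·4.016e-11 = 0.142262.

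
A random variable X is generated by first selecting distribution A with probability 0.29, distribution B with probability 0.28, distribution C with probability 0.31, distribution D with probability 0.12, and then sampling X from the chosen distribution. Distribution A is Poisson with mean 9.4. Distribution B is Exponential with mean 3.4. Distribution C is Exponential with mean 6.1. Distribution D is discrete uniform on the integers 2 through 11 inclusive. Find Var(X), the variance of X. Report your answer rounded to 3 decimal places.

23.644

Per component, A: μ=9.4, E[X²]=97.76; B: μ=3.4, E[X²]=23.12; C: μ=6.1, E[X²]=74.42; D: μ=6.5, E[X²]=50.5.
E[X] = 0.29·9.4 + 0.28·3.4 + 0.31·6.1 + 0.12·6.5 = 6.349.
E[X²] = 0.29·97.76 + 0.28·23.12 + 0.31·74.42 + 0.12·50.5 = 63.9542.
Var(X) = E[X²] − (E[X])² = 63.9542 − 40.3098 = 23.6444.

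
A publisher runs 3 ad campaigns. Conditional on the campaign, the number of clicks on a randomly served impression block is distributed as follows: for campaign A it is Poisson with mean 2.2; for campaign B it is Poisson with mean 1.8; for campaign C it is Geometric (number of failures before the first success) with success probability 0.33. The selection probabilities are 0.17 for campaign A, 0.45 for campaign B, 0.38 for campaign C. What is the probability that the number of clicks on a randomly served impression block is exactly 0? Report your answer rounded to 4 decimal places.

0.2186

Conditional on each campaign, P(X = 0): A: 0.110803; B: 0.165299; C: 0.33.
By total probability, P(X = 0) = 0.17·0.110803 + 0.45·0.165299 + 0.38·0.33 = 0.218621.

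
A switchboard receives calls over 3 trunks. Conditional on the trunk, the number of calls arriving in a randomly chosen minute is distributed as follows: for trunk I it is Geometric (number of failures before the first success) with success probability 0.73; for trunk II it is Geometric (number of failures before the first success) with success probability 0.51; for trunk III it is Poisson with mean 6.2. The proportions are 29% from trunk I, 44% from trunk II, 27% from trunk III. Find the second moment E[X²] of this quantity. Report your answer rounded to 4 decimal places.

13.4745

For each component E[X²] = Var + (mean)², giving I: 0.64346; II: 2.807; III: 44.64.
Overall E[X²] = 0.29·0.64346 + 0.44·2.807 + 0.27·44.64 = 13.4745.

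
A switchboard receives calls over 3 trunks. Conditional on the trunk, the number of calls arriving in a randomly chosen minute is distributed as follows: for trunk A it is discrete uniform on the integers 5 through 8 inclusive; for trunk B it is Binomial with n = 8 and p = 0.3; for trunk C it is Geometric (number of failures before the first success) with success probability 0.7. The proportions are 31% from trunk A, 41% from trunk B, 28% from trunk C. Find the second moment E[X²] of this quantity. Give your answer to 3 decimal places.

16.758

For each component E[X²] = Var + (mean)², giving A: 43.5; B: 7.44; C: 0.795918.
Overall E[X²] = 0.31·43.5 + 0.41·7.44 + 0.28·0.795918 = 16.7583.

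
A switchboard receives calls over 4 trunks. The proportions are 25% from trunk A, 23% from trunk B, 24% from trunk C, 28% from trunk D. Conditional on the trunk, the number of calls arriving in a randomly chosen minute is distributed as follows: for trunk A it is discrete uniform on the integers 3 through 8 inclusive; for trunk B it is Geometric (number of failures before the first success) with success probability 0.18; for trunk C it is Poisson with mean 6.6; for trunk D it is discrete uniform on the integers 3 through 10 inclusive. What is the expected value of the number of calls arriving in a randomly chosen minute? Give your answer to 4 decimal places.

Component means — A: 5.5; B: 4.55556; C: 6.6; D: 6.5.
E[X] = 0.25·5.5 + 0.23·4.55556 + 0.24·6.6 + 0.28·6.5 = 5.82678.

5.8268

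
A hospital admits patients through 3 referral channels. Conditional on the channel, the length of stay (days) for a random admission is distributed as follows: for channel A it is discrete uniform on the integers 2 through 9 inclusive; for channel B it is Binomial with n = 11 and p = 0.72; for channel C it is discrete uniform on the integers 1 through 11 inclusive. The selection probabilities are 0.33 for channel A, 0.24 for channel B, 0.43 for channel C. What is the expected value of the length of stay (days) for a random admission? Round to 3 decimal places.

Component means — A: 5.5; B: 7.92; C: 6.
E[X] = 0.33·5.5 + 0.24·7.92 + 0.43·6 = 6.2958.

6.296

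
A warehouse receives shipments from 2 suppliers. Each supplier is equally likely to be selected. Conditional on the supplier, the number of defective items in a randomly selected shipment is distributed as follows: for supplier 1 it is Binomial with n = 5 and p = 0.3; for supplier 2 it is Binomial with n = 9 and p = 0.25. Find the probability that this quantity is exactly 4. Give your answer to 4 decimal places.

Conditional on each supplier, P(X = 4): 1: 0.02835; 2: 0.116798.
By total probability, P(X = 4) = 0.5·0.02835 + 0.5·0.116798 = 0.0725742.

0.0726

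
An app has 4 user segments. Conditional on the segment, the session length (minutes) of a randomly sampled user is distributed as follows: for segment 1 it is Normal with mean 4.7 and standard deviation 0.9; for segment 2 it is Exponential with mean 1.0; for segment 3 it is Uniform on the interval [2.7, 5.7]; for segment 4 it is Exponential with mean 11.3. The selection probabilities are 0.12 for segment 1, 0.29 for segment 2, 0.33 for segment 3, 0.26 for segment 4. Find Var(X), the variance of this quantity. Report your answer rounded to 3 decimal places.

Per component, 1: μ=4.7, E[X²]=22.9; 2: μ=1, E[X²]=2; 3: μ=4.2, E[X²]=18.39; 4: μ=11.3, E[X²]=255.38.
E[X] = 0.12·4.7 + 0.29·1 + 0.33·4.2 + 0.26·11.3 = 5.178.
E[X²] = 0.12·22.9 + 0.29·2 + 0.33·18.39 + 0.26·255.38 = 75.7955.
Var(X) = E[X²] − (E[X])² = 75.7955 − 26.8117 = 48.9838.

48.984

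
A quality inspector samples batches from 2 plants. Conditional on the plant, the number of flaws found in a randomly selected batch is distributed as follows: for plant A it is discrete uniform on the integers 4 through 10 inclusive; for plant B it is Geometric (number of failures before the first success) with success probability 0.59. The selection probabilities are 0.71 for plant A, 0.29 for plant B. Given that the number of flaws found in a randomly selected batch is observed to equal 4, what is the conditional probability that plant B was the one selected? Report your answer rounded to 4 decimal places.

Likelihoods P(X=4 | ·): A: 0.142857; B: 0.016672.
Posterior ∝ prior × likelihood. Numerator for B: 0.29·0.016672 = 0.00483488.
Normalizing constant: 0.71·0.142857 + 0.29·0.016672 = 0.106263.
P(B | observation) = 0.00483488 / 0.106263 = 0.045499.

0.0455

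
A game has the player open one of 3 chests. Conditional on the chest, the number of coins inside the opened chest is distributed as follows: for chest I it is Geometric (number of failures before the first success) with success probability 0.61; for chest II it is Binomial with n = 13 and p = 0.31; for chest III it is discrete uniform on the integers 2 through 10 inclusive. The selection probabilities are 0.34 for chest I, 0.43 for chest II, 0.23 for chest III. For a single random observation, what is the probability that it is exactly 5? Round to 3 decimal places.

Conditional on each chest, P(X = 5): I: 0.00550368; II: 0.189313; III: 0.111111.
By total probability, P(X = 5) = 0.34·0.00550368 + 0.43·0.189313 + 0.23·0.111111 = 0.108831.

0.109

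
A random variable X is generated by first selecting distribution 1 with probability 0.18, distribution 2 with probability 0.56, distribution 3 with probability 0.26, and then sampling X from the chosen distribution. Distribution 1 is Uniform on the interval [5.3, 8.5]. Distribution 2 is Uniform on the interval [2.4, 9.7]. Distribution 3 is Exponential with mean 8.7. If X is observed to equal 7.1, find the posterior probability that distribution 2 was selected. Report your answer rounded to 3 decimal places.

Likelihoods f(7.1 | ·): 1: 0.3125; 2: 0.136986; 3: 0.0508226.
Posterior ∝ prior × likelihood. Numerator for 2: 0.56·0.136986 = 0.0767123.
Normalizing constant: 0.18·0.3125 + 0.56·0.136986 + 0.26·0.0508226 = 0.146176.
P(2 | observation) = 0.0767123 / 0.146176 = 0.524794.

0.525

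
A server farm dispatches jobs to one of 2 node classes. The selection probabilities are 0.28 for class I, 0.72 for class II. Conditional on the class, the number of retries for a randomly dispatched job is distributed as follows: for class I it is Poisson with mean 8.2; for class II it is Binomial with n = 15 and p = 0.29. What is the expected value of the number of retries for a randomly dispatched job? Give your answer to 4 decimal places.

Component means — I: 8.2; II: 4.35.
E[X] = 0.28·8.2 + 0.72·4.35 = 5.428.

5.4280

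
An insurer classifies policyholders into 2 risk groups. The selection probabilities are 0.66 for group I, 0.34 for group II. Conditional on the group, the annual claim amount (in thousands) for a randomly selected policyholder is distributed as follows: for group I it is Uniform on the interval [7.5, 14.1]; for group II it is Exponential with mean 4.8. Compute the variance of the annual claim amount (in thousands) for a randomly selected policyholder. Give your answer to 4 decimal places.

Per component, I: μ=10.8, E[X²]=120.27; II: μ=4.8, E[X²]=46.08.
E[X] = 0.66·10.8 + 0.34·4.8 = 8.76.
E[X²] = 0.66·120.27 + 0.34·46.08 = 95.0454.
Var(X) = E[X²] − (E[X])² = 95.0454 − 76.7376 = 18.3078.

18.3078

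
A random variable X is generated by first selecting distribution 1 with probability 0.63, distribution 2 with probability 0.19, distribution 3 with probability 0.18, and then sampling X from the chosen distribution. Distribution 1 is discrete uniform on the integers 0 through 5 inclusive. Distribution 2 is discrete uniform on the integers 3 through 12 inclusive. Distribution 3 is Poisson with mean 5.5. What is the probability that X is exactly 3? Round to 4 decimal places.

0.1444

Conditional on each component, P(X = 3): 1: 0.166667; 2: 0.1; 3: 0.113323.
By total probability, P(X = 3) = 0.63·0.166667 + 0.19·0.1 + 0.18·0.113323 = 0.144398.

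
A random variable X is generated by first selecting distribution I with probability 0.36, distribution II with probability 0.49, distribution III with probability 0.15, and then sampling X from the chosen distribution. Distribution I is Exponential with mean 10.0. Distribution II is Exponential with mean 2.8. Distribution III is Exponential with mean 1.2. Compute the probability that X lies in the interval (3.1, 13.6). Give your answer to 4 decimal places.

Conditional on each component, P(3.1 < X < 13.6): I: 0.476786; II: 0.322729; III: 0.0755099.
By total probability, P(3.1 < X < 13.6) = 0.36·0.476786 + 0.49·0.322729 + 0.15·0.0755099 = 0.341107.

0.3411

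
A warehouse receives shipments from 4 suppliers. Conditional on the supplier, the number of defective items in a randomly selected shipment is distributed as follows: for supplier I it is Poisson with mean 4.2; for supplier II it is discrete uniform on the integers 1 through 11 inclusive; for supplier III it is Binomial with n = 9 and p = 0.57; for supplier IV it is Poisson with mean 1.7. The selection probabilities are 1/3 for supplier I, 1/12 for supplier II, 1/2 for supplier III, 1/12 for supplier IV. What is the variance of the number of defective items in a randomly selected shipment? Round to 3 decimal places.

4.536

Per component, I: μ=4.2, E[X²]=21.84; II: μ=6, E[X²]=46; III: μ=5.13, E[X²]=28.5228; IV: μ=1.7, E[X²]=4.59.
E[X] = 0.333333·4.2 + 0.0833333·6 + 0.5·5.13 + 0.0833333·1.7 = 4.60667.
E[X²] = 0.333333·21.84 + 0.0833333·46 + 0.5·28.5228 + 0.0833333·4.59 = 25.7572.
Var(X) = E[X²] − (E[X])² = 25.7572 − 21.2214 = 4.53586.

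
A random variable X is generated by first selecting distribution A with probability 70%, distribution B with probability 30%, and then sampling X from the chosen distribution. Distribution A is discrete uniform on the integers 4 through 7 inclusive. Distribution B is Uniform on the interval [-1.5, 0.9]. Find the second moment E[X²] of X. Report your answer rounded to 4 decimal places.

22.2210

For each component E[X²] = Var + (mean)², giving A: 31.5; B: 0.57.
Overall E[X²] = 0.7·31.5 + 0.3·0.57 = 22.221.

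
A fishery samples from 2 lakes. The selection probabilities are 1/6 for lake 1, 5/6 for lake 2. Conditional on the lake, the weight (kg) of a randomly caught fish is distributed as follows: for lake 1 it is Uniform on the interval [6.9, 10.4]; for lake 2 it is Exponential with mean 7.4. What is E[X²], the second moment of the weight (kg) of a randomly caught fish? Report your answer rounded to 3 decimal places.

For each component E[X²] = Var + (mean)², giving 1: 75.8433; 2: 109.52.
Overall E[X²] = 0.166667·75.8433 + 0.833333·109.52 = 103.907.

103.907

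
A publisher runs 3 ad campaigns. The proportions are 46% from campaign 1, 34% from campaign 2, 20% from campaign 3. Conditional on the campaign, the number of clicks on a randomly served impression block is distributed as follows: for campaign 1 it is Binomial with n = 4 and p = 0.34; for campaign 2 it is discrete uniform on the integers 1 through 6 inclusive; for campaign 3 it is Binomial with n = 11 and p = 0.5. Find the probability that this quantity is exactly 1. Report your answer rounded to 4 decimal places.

0.2376

Conditional on each campaign, P(X = 1): 1: 0.390995; 2: 0.166667; 3: 0.00537109.
By total probability, P(X = 1) = 0.46·0.390995 + 0.34·0.166667 + 0.2·0.00537109 = 0.237598.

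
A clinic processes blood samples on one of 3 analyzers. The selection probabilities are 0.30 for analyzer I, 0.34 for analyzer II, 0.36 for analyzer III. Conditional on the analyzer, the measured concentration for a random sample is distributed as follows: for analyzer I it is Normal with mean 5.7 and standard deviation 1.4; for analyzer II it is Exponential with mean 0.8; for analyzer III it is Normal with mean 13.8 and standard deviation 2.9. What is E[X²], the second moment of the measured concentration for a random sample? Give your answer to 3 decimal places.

82.356

For each component E[X²] = Var + (mean)², giving I: 34.45; II: 1.28; III: 198.85.
Overall E[X²] = 0.3·34.45 + 0.34·1.28 + 0.36·198.85 = 82.3562.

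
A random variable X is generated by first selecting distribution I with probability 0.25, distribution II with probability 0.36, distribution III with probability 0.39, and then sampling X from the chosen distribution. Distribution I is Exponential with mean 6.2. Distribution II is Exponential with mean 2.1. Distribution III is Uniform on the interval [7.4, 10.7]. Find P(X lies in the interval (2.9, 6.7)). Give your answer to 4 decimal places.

0.1474

Conditional on each component, P(2.9 < X < 6.7): I: 0.287039; II: 0.210187; III: 0.
By total probability, P(2.9 < X < 6.7) = 0.25·0.287039 + 0.36·0.210187 + 0.39·0 = 0.147427.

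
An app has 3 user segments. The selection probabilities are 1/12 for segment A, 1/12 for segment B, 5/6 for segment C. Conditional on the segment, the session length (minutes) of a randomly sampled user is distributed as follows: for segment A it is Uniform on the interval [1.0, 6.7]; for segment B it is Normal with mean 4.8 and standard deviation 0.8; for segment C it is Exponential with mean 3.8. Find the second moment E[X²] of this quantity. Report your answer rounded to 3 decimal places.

27.501

For each component E[X²] = Var + (mean)², giving A: 17.53; B: 23.68; C: 28.88.
Overall E[X²] = 0.0833333·17.53 + 0.0833333·23.68 + 0.833333·28.88 = 27.5008.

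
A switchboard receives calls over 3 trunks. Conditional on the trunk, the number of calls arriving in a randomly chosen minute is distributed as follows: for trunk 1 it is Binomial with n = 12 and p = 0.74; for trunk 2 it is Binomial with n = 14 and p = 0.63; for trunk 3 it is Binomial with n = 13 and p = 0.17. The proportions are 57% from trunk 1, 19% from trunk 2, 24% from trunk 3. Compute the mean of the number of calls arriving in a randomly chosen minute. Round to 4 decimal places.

Component means — 1: 8.88; 2: 8.82; 3: 2.21.
E[X] = 0.57·8.88 + 0.19·8.82 + 0.24·2.21 = 7.2678.

7.2678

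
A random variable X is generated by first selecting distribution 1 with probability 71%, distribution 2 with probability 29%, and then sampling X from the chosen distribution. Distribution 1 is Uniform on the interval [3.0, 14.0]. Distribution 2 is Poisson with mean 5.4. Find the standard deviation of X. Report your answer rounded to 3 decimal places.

3.272

Per component, 1: μ=8.5, E[X²]=82.3333; 2: μ=5.4, E[X²]=34.56.
E[X] = 0.71·8.5 + 0.29·5.4 = 7.601.
E[X²] = 0.71·82.3333 + 0.29·34.56 = 68.4791.
Var(X) = E[X²] − (E[X])² = 68.4791 − 57.7752 = 10.7039.
SD(X) = √10.7039 = 3.27168.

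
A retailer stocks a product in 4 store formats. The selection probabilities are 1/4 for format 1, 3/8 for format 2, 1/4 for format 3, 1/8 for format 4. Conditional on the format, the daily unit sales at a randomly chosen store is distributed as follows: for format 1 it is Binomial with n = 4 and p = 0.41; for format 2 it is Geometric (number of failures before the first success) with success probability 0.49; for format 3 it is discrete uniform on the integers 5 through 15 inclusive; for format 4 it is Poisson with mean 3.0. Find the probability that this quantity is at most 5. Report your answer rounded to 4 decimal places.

0.7556

Conditional on each format, P(X ≤ 5): 1: 1; 2: 0.982404; 3: 0.0909091; 4: 0.916082.
By total probability, P(X ≤ 5) = 0.25·1 + 0.375·0.982404 + 0.25·0.0909091 + 0.125·0.916082 = 0.755639.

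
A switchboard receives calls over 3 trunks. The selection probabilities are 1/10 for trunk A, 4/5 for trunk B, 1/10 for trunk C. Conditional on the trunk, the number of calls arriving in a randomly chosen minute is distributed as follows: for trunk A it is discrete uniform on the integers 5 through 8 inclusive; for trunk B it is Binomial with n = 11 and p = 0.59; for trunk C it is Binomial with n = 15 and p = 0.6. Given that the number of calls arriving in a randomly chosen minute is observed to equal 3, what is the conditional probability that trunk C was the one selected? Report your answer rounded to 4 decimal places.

Likelihoods P(X=3 | ·): A: 0; B: 0.0270589; C: 0.00164886.
Posterior ∝ prior × likelihood. Numerator for C: 0.1·0.00164886 = 0.000164886.
Normalizing constant: 0.1·0 + 0.8·0.0270589 + 0.1·0.00164886 = 0.021812.
P(C | observation) = 0.000164886 / 0.021812 = 0.00755942.

0.0076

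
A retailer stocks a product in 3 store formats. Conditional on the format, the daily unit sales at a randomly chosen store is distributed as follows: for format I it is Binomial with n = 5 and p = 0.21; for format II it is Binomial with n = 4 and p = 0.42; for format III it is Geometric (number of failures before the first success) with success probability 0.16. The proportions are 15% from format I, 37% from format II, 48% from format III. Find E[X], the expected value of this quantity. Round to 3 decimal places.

3.299

Component means — I: 1.05; II: 1.68; III: 5.25.
E[X] = 0.15·1.05 + 0.37·1.68 + 0.48·5.25 = 3.2991.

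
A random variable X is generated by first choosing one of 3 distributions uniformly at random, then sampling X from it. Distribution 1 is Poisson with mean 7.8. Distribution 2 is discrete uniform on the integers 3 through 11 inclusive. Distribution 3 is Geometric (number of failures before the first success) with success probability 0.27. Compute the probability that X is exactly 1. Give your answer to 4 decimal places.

Conditional on each component, P(X = 1): 1: 0.00319593; 2: 0; 3: 0.1971.
By total probability, P(X = 1) = 0.333333·0.00319593 + 0.333333·0 + 0.333333·0.1971 = 0.0667653.

0.0668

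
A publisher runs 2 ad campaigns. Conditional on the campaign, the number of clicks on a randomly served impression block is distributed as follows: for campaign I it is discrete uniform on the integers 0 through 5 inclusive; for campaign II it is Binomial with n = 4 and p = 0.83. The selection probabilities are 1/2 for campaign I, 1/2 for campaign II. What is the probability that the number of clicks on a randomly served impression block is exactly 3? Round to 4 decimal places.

0.2777

Conditional on each campaign, P(X = 3): I: 0.166667; II: 0.388815.
By total probability, P(X = 3) = 0.5·0.166667 + 0.5·0.388815 = 0.277741.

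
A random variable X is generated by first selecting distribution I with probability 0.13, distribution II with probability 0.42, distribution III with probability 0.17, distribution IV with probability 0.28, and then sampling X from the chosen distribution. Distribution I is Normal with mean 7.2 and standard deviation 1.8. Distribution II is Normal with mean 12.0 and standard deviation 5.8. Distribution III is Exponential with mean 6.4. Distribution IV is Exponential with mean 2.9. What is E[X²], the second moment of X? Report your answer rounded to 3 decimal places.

For each component E[X²] = Var + (mean)², giving I: 55.08; II: 177.64; III: 81.92; IV: 16.82.
Overall E[X²] = 0.13·55.08 + 0.42·177.64 + 0.17·81.92 + 0.28·16.82 = 100.405.

100.405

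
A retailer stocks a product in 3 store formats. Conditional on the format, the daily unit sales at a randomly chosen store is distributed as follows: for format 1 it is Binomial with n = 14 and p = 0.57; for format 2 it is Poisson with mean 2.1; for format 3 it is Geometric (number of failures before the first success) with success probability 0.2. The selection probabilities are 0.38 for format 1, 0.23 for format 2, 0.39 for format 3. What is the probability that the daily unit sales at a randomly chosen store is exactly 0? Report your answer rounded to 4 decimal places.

Conditional on each format, P(X = 0): 1: 7.38854e-06; 2: 0.122456; 3: 0.2.
By total probability, P(X = 0) = 0.38·7.38854e-06 + 0.23·0.122456 + 0.39·0.2 = 0.106168.

0.1062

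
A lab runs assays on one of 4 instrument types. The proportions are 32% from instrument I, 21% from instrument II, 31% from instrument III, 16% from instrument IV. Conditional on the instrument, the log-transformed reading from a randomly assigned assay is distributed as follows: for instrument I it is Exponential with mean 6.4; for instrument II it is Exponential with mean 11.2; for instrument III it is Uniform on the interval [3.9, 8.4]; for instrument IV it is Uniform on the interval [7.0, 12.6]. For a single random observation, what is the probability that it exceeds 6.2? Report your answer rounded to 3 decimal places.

Conditional on each instrument, P(X > 6.2): I: 0.379557; II: 0.574893; III: 0.488889; IV: 1.
By total probability, P(X > 6.2) = 0.32·0.379557 + 0.21·0.574893 + 0.31·0.488889 + 0.16·1 = 0.553741.

0.554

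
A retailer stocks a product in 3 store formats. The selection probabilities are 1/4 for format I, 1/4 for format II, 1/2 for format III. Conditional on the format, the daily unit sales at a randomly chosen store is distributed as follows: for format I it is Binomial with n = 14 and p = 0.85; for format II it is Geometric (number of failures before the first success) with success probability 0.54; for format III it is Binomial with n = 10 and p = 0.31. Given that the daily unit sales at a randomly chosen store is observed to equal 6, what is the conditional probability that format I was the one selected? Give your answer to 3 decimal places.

0.003

Likelihoods P(X=6 | ·): I: 0.000290268; II: 0.00511612; III: 0.042246.
Posterior ∝ prior × likelihood. Numerator for I: 0.25·0.000290268 = 7.2567e-05.
Normalizing constant: 0.25·0.000290268 + 0.25·0.00511612 + 0.5·0.042246 = 0.0224746.
P(I | observation) = 7.2567e-05 / 0.0224746 = 0.00322884.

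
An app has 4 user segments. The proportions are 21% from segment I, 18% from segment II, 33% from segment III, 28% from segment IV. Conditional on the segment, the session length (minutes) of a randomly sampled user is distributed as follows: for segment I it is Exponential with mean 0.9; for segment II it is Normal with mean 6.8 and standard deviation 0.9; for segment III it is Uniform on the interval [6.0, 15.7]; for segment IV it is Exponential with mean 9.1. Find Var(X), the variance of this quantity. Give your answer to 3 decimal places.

39.744

Per component, I: μ=0.9, E[X²]=1.62; II: μ=6.8, E[X²]=47.05; III: μ=10.85, E[X²]=125.563; IV: μ=9.1, E[X²]=165.62.
E[X] = 0.21·0.9 + 0.18·6.8 + 0.33·10.85 + 0.28·9.1 = 7.5415.
E[X²] = 0.21·1.62 + 0.18·47.05 + 0.33·125.563 + 0.28·165.62 = 96.6187.
Var(X) = E[X²] − (E[X])² = 96.6187 − 56.8742 = 39.7445.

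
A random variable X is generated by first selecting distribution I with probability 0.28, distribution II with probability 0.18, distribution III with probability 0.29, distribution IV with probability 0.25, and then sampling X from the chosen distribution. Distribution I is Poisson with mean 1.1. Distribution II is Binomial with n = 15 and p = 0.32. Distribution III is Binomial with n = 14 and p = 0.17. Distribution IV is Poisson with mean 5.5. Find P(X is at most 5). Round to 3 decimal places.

Conditional on each component, P(X ≤ 5): I: 0.999032; II: 0.660725; III: 0.979064; IV: 0.528919.
By total probability, P(X ≤ 5) = 0.28·0.999032 + 0.18·0.660725 + 0.29·0.979064 + 0.25·0.528919 = 0.814818.

0.815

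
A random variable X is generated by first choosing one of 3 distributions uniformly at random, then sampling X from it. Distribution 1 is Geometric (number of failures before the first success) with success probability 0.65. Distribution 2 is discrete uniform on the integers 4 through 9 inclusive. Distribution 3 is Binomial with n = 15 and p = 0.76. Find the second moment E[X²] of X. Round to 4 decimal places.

For each component E[X²] = Var + (mean)², giving 1: 1.11834; 2: 45.1667; 3: 132.696.
Overall E[X²] = 0.333333·1.11834 + 0.333333·45.1667 + 0.333333·132.696 = 59.6603.

59.6603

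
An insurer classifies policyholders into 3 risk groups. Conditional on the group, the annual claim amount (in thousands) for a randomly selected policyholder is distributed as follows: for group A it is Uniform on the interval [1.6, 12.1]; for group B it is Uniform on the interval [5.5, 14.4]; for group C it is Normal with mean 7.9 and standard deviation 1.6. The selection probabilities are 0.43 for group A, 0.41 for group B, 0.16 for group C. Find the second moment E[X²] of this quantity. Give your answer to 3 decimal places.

For each component E[X²] = Var + (mean)², giving A: 56.11; B: 105.603; C: 64.97.
Overall E[X²] = 0.43·56.11 + 0.41·105.603 + 0.16·64.97 = 77.8199.

77.820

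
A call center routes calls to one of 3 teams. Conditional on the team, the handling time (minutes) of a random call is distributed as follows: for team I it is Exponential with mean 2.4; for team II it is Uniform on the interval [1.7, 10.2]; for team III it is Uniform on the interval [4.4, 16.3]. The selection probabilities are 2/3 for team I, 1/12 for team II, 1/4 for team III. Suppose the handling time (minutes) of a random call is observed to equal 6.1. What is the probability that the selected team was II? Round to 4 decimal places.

0.1861

Likelihoods f(6.1 | ·): I: 0.0328063; II: 0.117647; III: 0.0840336.
Posterior ∝ prior × likelihood. Numerator for II: 0.0833333·0.117647 = 0.00980392.
Normalizing constant: 0.666667·0.0328063 + 0.0833333·0.117647 + 0.25·0.0840336 = 0.0526832.
P(II | observation) = 0.00980392 / 0.0526832 = 0.186092.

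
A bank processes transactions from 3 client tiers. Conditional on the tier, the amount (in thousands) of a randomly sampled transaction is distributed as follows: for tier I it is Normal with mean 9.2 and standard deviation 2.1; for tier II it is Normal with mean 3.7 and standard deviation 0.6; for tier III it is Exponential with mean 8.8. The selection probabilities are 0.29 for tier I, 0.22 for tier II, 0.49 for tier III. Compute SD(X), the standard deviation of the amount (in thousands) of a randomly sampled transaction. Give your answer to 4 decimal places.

6.6378

Per component, I: μ=9.2, E[X²]=89.05; II: μ=3.7, E[X²]=14.05; III: μ=8.8, E[X²]=154.88.
E[X] = 0.29·9.2 + 0.22·3.7 + 0.49·8.8 = 7.794.
E[X²] = 0.29·89.05 + 0.22·14.05 + 0.49·154.88 = 104.807.
Var(X) = E[X²] − (E[X])² = 104.807 − 60.7464 = 44.0603.
SD(X) = √44.0603 = 6.63779.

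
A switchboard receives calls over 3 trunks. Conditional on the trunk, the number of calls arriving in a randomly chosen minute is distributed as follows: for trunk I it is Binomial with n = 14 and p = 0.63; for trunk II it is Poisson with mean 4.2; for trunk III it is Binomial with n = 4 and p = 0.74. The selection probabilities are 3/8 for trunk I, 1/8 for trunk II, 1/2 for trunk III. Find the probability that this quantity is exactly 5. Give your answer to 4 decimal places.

0.0301

Conditional on each trunk, P(X = 5): I: 0.0258216; II: 0.163316; III: 0.
By total probability, P(X = 5) = 0.375·0.0258216 + 0.125·0.163316 + 0.5·0 = 0.0300976.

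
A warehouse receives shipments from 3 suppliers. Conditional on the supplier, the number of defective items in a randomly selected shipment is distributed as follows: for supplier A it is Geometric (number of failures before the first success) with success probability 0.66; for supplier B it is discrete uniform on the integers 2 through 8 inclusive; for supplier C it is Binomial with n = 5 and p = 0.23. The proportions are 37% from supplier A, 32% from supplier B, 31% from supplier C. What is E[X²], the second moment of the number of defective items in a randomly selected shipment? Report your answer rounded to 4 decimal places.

10.3515

For each component E[X²] = Var + (mean)², giving A: 1.04591; B: 29; C: 2.208.
Overall E[X²] = 0.37·1.04591 + 0.32·29 + 0.31·2.208 = 10.3515.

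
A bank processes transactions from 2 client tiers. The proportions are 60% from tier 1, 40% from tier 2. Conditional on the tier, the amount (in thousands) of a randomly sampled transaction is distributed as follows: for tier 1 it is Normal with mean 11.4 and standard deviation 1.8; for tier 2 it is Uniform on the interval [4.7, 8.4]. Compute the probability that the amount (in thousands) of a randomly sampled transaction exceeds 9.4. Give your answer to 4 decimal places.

Conditional on each tier, P(X > 9.4): 1: 0.86674; 2: 0.
By total probability, P(X > 9.4) = 0.6·0.86674 + 0.4·0 = 0.520044.

0.5200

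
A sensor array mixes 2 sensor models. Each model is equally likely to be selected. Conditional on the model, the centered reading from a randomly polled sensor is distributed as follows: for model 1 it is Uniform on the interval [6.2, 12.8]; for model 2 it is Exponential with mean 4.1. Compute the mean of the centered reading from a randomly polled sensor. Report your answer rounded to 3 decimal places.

Component means — 1: 9.5; 2: 4.1.
E[X] = 0.5·9.5 + 0.5·4.1 = 6.8.

6.800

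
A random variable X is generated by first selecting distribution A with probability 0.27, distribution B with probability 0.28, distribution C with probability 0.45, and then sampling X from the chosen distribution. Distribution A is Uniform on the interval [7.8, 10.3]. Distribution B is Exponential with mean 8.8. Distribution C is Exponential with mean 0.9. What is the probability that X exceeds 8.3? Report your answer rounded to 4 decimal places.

0.3251

Conditional on each component, P(X > 8.3): A: 0.8; B: 0.389387; C: 9.88188e-05.
By total probability, P(X > 8.3) = 0.27·0.8 + 0.28·0.389387 + 0.45·9.88188e-05 = 0.325073.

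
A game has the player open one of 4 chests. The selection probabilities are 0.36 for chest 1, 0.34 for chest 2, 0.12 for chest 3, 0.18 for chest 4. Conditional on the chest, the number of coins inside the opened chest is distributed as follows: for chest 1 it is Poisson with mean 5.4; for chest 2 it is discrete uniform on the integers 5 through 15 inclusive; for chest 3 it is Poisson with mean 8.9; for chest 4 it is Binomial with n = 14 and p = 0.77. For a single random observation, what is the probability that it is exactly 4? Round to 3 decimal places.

Conditional on each chest, P(X = 4): 1: 0.16002; 2: 0; 3: 0.0356556; 4: 0.000145772.
By total probability, P(X = 4) = 0.36·0.16002 + 0.34·0 + 0.12·0.0356556 + 0.18·0.000145772 = 0.061912.

0.062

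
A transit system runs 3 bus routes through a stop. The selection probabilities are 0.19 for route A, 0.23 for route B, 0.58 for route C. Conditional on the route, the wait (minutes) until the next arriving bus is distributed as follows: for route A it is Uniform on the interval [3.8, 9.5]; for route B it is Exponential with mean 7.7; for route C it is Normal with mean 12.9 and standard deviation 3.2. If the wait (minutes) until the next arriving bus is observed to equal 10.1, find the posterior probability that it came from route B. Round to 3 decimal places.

Likelihoods f(10.1 | ·): A: 0; B: 0.0349825; C: 0.0850172.
Posterior ∝ prior × likelihood. Numerator for B: 0.23·0.0349825 = 0.00804596.
Normalizing constant: 0.19·0 + 0.23·0.0349825 + 0.58·0.0850172 = 0.0573559.
P(B | observation) = 0.00804596 / 0.0573559 = 0.140281.

0.140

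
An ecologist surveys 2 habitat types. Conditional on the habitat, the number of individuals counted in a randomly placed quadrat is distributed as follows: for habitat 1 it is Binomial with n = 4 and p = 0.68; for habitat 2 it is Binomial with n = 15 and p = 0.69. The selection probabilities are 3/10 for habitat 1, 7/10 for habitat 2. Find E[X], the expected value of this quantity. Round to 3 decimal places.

8.061

Component means — 1: 2.72; 2: 10.35.
E[X] = 0.3·2.72 + 0.7·10.35 = 8.061.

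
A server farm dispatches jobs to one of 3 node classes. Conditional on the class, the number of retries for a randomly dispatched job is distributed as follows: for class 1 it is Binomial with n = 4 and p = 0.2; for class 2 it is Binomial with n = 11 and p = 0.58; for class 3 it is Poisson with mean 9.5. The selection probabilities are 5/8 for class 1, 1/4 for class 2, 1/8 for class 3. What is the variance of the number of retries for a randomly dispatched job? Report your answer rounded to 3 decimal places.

13.340

Per component, 1: μ=0.8, E[X²]=1.28; 2: μ=6.38, E[X²]=43.384; 3: μ=9.5, E[X²]=99.75.
E[X] = 0.625·0.8 + 0.25·6.38 + 0.125·9.5 = 3.2825.
E[X²] = 0.625·1.28 + 0.25·43.384 + 0.125·99.75 = 24.1148.
Var(X) = E[X²] − (E[X])² = 24.1148 − 10.7748 = 13.3399.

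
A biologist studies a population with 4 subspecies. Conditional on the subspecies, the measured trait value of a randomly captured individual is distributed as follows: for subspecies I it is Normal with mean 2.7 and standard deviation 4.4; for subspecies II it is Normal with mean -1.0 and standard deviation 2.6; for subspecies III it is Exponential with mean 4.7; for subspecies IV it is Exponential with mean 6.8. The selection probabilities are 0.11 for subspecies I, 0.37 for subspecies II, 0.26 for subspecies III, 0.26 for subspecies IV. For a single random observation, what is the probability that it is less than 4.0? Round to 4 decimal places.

Conditional on each subspecies, P(X < 4.0): I: 0.616177; II: 0.972765; III: 0.57304; IV: 0.444694.
By total probability, P(X < 4.0) = 0.11·0.616177 + 0.37·0.972765 + 0.26·0.57304 + 0.26·0.444694 = 0.692313.

0.6923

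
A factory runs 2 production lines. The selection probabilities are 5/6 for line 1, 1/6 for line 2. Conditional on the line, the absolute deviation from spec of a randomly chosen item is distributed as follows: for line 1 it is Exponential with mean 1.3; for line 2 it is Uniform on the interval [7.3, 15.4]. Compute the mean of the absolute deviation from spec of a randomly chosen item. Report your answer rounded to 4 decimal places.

Component means — 1: 1.3; 2: 11.35.
E[X] = 0.833333·1.3 + 0.166667·11.35 = 2.975.

2.9750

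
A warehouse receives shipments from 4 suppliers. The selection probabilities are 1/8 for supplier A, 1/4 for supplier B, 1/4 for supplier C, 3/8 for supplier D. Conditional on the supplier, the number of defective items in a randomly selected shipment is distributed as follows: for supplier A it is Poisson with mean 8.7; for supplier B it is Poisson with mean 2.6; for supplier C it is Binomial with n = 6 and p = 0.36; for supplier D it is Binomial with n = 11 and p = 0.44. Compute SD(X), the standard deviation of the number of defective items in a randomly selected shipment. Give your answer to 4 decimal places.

2.7301

Per component, A: μ=8.7, E[X²]=84.39; B: μ=2.6, E[X²]=9.36; C: μ=2.16, E[X²]=6.048; D: μ=4.84, E[X²]=26.136.
E[X] = 0.125·8.7 + 0.25·2.6 + 0.25·2.16 + 0.375·4.84 = 4.0925.
E[X²] = 0.125·84.39 + 0.25·9.36 + 0.25·6.048 + 0.375·26.136 = 24.2017.
Var(X) = E[X²] − (E[X])² = 24.2017 − 16.7486 = 7.45319.
SD(X) = √7.45319 = 2.73005.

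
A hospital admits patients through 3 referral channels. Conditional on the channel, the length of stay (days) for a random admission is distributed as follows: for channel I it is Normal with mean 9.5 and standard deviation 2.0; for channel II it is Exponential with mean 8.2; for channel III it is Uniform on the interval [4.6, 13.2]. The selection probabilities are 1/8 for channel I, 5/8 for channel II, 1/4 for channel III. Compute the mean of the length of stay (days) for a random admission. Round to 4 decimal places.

Component means — I: 9.5; II: 8.2; III: 8.9.
E[X] = 0.125·9.5 + 0.625·8.2 + 0.25·8.9 = 8.5375.

8.5375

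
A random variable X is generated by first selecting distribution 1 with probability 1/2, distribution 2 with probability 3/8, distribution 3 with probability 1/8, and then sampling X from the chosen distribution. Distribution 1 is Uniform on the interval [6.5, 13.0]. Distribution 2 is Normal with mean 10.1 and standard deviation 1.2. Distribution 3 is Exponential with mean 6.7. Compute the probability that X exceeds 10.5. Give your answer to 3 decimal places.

Conditional on each component, P(X > 10.5): 1: 0.384615; 2: 0.369441; 3: 0.208636.
By total probability, P(X > 10.5) = 0.5·0.384615 + 0.375·0.369441 + 0.125·0.208636 = 0.356928.

0.357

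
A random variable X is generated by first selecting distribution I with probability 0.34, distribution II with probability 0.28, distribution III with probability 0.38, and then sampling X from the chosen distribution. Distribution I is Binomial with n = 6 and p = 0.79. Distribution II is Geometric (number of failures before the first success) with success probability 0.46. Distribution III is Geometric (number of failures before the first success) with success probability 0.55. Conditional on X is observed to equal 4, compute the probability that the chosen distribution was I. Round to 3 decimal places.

0.818

Likelihoods P(X=4 | ·): I: 0.257655; II: 0.0391141; III: 0.0225534.
Posterior ∝ prior × likelihood. Numerator for I: 0.34·0.257655 = 0.0876026.
Normalizing constant: 0.34·0.257655 + 0.28·0.0391141 + 0.38·0.0225534 = 0.107125.
P(I | observation) = 0.0876026 / 0.107125 = 0.817762.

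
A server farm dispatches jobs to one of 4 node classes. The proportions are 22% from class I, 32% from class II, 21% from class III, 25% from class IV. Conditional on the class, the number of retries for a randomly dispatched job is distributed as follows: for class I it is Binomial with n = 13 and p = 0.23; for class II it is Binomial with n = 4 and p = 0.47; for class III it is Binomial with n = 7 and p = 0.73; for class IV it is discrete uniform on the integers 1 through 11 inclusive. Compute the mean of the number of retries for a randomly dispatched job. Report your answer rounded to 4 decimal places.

Component means — I: 2.99; II: 1.88; III: 5.11; IV: 6.
E[X] = 0.22·2.99 + 0.32·1.88 + 0.21·5.11 + 0.25·6 = 3.8325.

3.8325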